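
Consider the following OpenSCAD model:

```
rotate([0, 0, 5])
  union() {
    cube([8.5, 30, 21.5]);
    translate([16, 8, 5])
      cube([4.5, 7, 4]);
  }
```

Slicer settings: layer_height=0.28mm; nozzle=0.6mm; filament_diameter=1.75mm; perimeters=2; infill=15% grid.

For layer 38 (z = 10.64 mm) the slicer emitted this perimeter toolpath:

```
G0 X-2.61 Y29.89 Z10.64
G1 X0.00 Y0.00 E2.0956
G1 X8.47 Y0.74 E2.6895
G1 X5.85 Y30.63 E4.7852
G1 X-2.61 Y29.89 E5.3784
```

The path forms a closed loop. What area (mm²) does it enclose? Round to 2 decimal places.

254.95 mm²

Apply the shoelace formula to the sequence of (X, Y) vertices; enclosed area = 254.95 mm².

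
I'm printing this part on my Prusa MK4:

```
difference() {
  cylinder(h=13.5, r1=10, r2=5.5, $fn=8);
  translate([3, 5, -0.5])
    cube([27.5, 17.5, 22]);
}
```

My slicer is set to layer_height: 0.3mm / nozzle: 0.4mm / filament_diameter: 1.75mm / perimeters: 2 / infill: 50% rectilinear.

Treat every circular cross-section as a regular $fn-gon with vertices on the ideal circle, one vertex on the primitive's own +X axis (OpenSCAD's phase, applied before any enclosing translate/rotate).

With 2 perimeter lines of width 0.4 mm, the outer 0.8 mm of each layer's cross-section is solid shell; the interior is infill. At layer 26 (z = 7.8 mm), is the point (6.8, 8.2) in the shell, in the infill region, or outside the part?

At z = 7.8 mm: the cone (r1=10→r2=5.5) has section circumradius 7.400 here — a regular 8-gon; the 27.5×17.5 cube at (3, 5) contributes its full rectangle; Taking the first minus the rest: starting from the cone, the 27.5×17.5 cube at (3, 5) partially overlaps it — only the 1.56 mm² overlap (of its 481.25 mm²) is removed, clipping the outline — 1 connected region. Overall, the cross-section is a single solid region. The nearest boundary edge runs (3.00, 5.00)→(5.33, 5.00); distance from the point to it = 3.52 mm. The point is not inside any of the regions above, so it lies outside the cross-section (3.52 mm from the nearest boundary).

outside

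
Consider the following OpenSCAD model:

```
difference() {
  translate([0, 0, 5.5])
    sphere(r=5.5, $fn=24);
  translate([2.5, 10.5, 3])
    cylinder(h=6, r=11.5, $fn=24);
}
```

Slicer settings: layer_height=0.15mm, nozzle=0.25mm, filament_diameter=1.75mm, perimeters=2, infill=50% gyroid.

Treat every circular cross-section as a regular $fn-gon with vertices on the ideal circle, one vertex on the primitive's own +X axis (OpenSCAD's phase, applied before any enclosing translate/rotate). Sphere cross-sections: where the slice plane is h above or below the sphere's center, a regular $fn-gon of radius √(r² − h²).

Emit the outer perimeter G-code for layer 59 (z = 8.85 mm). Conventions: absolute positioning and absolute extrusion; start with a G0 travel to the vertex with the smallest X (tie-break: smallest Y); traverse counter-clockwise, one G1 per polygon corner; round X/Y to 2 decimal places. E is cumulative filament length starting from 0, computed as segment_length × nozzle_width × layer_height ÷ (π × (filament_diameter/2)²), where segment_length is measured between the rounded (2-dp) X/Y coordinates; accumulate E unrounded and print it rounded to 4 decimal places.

At z = 8.85 mm: the r=5.5 sphere slices to a regular 24-gon of circumradius 4.362 (√(r²−h²) with h=3.35 from center); the r=11.5 cylinder at (2.5, 10.5) gives a regular 24-gon of circumradius 11.5 (constant along its height); After the difference (first − rest): starting from the r=5.5 sphere, the r=11.5 cylinder at (2.5, 10.5) partially overlaps it — only the 32.67 mm² overlap (of its 410.75 mm²) is removed, clipping the outline — 1 connected region. The outline is a single polygon with 18 vertices. Extrusion per mm of travel: 0.25 × 0.15 / (π × 0.875²) = 0.015591. Accumulating E over each segment gives final E = 0.3598.

G0 X-4.36 Y0.00 Z8.85
G1 X-4.21 Y-1.13 E0.0178
G1 X-3.78 Y-2.18 E0.0355
G1 X-3.08 Y-3.08 E0.0532
G1 X-2.18 Y-3.78 E0.0710
G1 X-1.13 Y-4.21 E0.0887
G1 X0.00 Y-4.36 E0.1065
G1 X1.13 Y-4.21 E0.1242
G1 X2.18 Y-3.78 E0.1419
G1 X3.08 Y-3.08 E0.1597
G1 X3.78 Y-2.18 E0.1775
G1 X4.21 Y-1.13 E0.1952
G1 X4.26 Y-0.77 E0.2008
G1 X2.50 Y-1.00 E0.2285
G1 X-0.48 Y-0.61 E0.2754
G1 X-3.25 Y0.54 E0.3221
G1 X-4.17 Y1.24 E0.3402
G1 X-4.21 Y1.13 E0.3420
G1 X-4.36 Y0.00 E0.3598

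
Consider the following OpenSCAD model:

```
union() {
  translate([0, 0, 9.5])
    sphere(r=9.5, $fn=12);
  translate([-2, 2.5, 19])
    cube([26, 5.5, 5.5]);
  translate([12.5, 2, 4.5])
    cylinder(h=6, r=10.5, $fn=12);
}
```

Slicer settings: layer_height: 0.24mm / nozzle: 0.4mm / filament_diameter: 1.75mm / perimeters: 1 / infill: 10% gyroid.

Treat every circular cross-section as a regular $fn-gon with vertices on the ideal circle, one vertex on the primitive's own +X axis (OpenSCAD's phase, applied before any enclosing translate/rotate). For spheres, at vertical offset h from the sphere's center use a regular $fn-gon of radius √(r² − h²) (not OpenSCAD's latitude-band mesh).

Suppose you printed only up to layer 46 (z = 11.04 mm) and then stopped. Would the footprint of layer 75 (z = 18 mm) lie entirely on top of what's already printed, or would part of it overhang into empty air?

entirely on top

Compare the two slices. At z = 11.04: the sphere: section is a regular 12-gon, circumradius = √(r²−h²) = √(9.5²−1.54²) = 9.374 (area = (12/2)·9.374²·sin(360°/12) = 263.64 mm²); the cube at (-2, 2.5) is absent (z outside [19, 24.5]); the cylinder at (12.5, 2) does not reach this height (z outside [4.5, 10.5]); Combining (union): only the r=9.5 sphere is present, so the union is just that shape — area = 263.64 mm². At z = 18: the sphere: section is a regular 12-gon, circumradius = √(r²−h²) = √(9.5²−8.5²) = 4.243 (area = (12/2)·4.243²·sin(360°/12) = 54.00 mm²); the cube at (-2, 2.5) does not reach this height (z outside [19, 24.5]); the cylinder at (12.5, 2) does not reach this height (z outside [4.5, 10.5]); Taking the union: only the r=9.5 sphere is present, so the union is just that shape — area = 54.00 mm². Checking containment: the cross-section at z = 18 is a subset of the cross-section at z = 11.04.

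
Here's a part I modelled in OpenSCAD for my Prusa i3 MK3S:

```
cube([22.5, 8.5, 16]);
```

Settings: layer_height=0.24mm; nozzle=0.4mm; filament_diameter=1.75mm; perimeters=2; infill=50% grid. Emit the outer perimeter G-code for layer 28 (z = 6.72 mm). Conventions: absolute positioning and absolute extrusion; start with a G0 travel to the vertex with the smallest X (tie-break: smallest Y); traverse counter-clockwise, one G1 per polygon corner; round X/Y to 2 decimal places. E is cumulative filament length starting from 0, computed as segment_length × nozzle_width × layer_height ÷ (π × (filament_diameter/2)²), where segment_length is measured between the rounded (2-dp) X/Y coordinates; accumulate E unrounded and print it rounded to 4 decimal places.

G0 X0.00 Y0.00 Z6.72
G1 X22.50 Y0.00 E0.8980
G1 X22.50 Y8.50 E1.2373
G1 X0.00 Y8.50 E2.1353
G1 X0.00 Y0.00 E2.4746

At z = 6.72 mm: the 22.5×8.5 cube contributes its full rectangle. The outline is a single polygon with 4 vertices. Extrusion per mm of travel: 0.4 × 0.24 / (π × 0.875²) = 0.039912. Accumulating E over each segment gives final E = 2.4746.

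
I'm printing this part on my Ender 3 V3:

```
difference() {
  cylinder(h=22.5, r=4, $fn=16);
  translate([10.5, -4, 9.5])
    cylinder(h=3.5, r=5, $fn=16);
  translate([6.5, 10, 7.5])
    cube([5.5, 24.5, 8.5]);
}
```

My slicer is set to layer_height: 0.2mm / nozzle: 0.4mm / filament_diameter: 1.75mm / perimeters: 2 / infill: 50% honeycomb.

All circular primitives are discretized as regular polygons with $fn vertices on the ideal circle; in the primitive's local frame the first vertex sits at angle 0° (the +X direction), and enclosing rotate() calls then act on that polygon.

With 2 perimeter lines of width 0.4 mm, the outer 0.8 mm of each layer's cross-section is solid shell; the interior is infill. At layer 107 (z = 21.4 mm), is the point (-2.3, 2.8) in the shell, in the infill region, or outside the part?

shell

At z = 21.4 mm: the cylinder: section is a regular 16-gon, circumradius r=4; the cylinder at (10.5, -4) is absent (z outside [9.5, 13]); the cube at (6.5, 10) is not intersected at this z (z outside [7.5, 16]); After the difference (first − rest): none of the subtracted shapes is present at this height, so the r=4 cylinder is unchanged — 1 connected region. Overall, the cross-section is a single solid region. The nearest boundary edge runs (-1.53, 3.70)→(-2.83, 2.83); distance from the point to it = 0.32 mm. The point is inside the cross-section, 0.32 mm from the nearest boundary — within the 0.8 mm shell band (2 × 0.4).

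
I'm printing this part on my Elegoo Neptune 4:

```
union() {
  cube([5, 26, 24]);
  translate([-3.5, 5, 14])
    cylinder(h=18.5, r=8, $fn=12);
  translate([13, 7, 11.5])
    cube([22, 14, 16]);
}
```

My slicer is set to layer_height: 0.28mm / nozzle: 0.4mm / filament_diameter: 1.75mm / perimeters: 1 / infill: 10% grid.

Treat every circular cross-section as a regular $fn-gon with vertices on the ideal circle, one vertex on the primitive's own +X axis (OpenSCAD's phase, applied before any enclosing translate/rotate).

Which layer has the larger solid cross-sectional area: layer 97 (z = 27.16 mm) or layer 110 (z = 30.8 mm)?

Layer 97 (z = 27.16): the cube is absent (z outside [0, 24]); the cylinder at (-3.5, 5): section is a regular 12-gon, circumradius r=8 (area = (12/2)·8.000²·sin(360°/12) = 192.00 mm²); the 22×14 cube at (13, 7) contributes its full rectangle (area 308.00 mm²); Merging all regions: the 2 present regions are separate (no shared area or edge), so areas and boundary lengths simply add and each stays a separate island — area = 500.00 mm². So its area = 500.00 mm². Layer 110 (z = 30.8): the cube is not intersected at this z (z outside [0, 24]); the r=8 cylinder at (-3.5, 5) contributes a regular 12-gon of circumradius 8 (area = (12/2)·8.000²·sin(360°/12) = 192.00 mm²); the cube at (13, 7) is absent (z outside [11.5, 27.5]); Combining (union): only the r=8 cylinder at (-3.5, 5) is present, so the union is just that shape — area = 192.00 mm². So its area = 192.00 mm². Layer 97 is larger (500.00 vs 192.00 mm²).

layer 97 (z = 27.16 mm)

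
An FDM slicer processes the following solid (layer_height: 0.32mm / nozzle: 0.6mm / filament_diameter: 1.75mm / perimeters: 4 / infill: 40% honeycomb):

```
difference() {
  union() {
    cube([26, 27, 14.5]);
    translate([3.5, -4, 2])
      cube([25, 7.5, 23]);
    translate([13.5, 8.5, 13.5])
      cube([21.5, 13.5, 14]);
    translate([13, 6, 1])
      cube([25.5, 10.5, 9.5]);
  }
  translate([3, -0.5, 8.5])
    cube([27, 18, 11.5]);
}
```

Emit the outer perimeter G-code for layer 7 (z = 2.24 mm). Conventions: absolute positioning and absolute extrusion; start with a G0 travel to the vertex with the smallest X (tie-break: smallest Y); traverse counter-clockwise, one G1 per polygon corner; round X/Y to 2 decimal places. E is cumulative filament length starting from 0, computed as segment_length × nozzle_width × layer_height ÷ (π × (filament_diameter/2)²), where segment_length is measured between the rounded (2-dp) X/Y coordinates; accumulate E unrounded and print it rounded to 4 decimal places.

G0 X0.00 Y0.00 Z2.24
G1 X3.50 Y0.00 E0.2794
G1 X3.50 Y-4.00 E0.5987
G1 X28.50 Y-4.00 E2.5943
G1 X28.50 Y3.50 E3.1930
G1 X26.00 Y3.50 E3.3925
G1 X26.00 Y6.00 E3.5921
G1 X38.50 Y6.00 E4.5899
G1 X38.50 Y16.50 E5.4281
G1 X26.00 Y16.50 E6.4259
G1 X26.00 Y27.00 E7.2640
G1 X0.00 Y27.00 E9.3394
G1 X0.00 Y0.00 E11.4947

At z = 2.24 mm: the cube is present — its section is the full 26×27 rectangle; the cube at (3.5, -4) (footprint 25×7.5) is included at this height; the cube at (13.5, 8.5) is absent (z outside [13.5, 27.5]); the 25.5×10.5 cube at (13, 6) contributes its full rectangle; Combining (union): the regions partially overlap (shared area 215.25 mm²), so overlapping operands fuse into one piece — 1 connected region; the cube at (3, -0.5) does not reach this height (z outside [8.5, 20]); After the difference (first − rest): none of the subtracted shapes is present at this height, so the result so far is unchanged — 1 connected region. The outline is a single polygon with 12 vertices. Extrusion per mm of travel: 0.6 × 0.32 / (π × 0.875²) = 0.079824. Accumulating E over each segment gives final E = 11.4947.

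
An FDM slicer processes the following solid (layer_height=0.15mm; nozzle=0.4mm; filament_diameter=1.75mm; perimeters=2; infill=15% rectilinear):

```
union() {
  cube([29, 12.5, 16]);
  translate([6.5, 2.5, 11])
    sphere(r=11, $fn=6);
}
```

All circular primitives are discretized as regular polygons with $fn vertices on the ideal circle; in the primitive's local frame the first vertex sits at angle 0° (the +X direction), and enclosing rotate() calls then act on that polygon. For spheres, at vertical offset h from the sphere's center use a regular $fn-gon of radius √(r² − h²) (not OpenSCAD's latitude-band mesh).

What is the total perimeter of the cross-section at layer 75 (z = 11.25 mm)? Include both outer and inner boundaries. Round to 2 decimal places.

95.76 mm

At z = 11.25 mm: the cube (footprint 29×12.5) is included at this height (perimeter 83.00 mm); the sphere at (6.5, 2.5): section is a regular 6-gon, circumradius = √(r²−h²) = √(11²−0.25²) = 10.997 (perimeter = 2·6·10.997·sin(180°/6) = 65.98 mm); Merging all regions: the regions partially overlap (shared area 181.53 mm²), so the edge portions inside another operand are dropped and the merged outline is re-measured after clipping — boundary = 95.76 mm. Overall, the cross-section is a single solid region. Total boundary length (outer) = 95.76 mm.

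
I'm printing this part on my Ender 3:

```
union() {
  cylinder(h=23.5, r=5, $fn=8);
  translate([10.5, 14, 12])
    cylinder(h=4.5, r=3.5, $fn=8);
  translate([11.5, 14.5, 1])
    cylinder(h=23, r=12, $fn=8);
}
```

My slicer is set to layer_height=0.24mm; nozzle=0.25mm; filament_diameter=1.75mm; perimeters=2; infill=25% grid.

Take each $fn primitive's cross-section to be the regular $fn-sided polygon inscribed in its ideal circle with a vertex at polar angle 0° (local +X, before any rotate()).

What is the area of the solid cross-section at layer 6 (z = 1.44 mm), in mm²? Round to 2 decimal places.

At z = 1.44 mm: the r=5 cylinder gives a regular 8-gon of circumradius 5 (constant along its height) (area = (8/2)·5.000²·sin(360°/8) = 70.71 mm²); the cylinder at (10.5, 14) does not reach this height (z outside [12, 16.5]); the cylinder at (11.5, 14.5): section is a regular 8-gon, circumradius r=12 (area = (8/2)·12.000²·sin(360°/8) = 407.29 mm²); Taking the union: the 2 present regions are separate (no shared area or edge), so areas and boundary lengths simply add and each stays a separate island — area = 478.00 mm². Overall, the cross-section has 2 separate islands. Net area = 478.00 mm².

478.00 mm²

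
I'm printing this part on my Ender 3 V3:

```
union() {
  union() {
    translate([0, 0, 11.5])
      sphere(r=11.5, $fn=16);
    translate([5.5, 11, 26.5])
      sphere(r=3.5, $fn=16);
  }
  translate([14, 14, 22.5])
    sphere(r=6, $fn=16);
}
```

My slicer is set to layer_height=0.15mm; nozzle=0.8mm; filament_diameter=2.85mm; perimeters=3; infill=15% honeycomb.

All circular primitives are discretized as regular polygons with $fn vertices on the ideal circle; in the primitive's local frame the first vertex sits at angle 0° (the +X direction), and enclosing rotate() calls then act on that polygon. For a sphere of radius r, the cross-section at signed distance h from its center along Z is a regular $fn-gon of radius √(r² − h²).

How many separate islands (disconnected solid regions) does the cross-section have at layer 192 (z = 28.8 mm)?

1

At z = 28.8 mm: the sphere is not intersected at this z (|z−center|=17.300 > r=11.5); the sphere at (5.5, 11): section is a regular 16-gon, circumradius = √(r²−h²) = √(3.5²−2.3²) = 2.638; Taking the union: only the r=3.5 sphere at (5.5, 11) is present, so the union is just that shape — 1 connected region; the sphere at (14, 14) is absent (|z−center|=6.300 > r=6); Taking the union: only the result so far is present, so the union is just that shape — 1 connected region. Overall, the cross-section is a single solid region. Island count = 1.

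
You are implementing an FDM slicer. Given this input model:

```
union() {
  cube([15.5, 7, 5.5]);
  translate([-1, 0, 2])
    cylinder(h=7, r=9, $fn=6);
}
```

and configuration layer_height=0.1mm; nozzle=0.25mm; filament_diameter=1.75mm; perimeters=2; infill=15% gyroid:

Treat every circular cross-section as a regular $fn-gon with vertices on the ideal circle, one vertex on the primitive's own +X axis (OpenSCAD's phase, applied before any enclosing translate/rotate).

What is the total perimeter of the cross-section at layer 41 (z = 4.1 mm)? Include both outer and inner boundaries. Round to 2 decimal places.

At z = 4.1 mm: the cube (footprint 15.5×7) is included at this height (perimeter 45.00 mm); the r=9 cylinder at (-1, 0) contributes a regular 6-gon of circumradius 9 (perimeter = 2·6·9.000·sin(180°/6) = 54.00 mm); Combining (union): the regions partially overlap (shared area 41.85 mm²), so the edge portions inside another operand are dropped and the merged outline is re-measured after clipping — boundary = 71.96 mm. Overall, the cross-section is a single solid region. Total boundary length (outer) = 71.96 mm.

71.96 mm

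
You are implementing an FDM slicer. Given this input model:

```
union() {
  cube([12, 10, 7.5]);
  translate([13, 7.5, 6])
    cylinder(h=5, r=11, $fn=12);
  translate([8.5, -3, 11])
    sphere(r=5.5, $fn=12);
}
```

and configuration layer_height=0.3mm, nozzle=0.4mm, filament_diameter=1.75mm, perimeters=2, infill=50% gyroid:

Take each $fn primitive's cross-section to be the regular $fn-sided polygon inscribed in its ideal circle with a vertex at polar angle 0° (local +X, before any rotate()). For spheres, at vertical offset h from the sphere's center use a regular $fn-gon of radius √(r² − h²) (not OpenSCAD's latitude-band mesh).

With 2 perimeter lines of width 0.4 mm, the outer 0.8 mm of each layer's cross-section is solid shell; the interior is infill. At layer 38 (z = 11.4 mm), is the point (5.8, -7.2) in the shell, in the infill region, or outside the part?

At z = 11.4 mm: the cube is not intersected at this z (z outside [0, 7.5]); the cylinder at (13, 7.5) does not reach this height (z outside [6, 11]); the r=5.5 sphere at (8.5, -3) slices to a regular 12-gon of circumradius 5.485 (√(r²−h²) with h=0.4 from center); Taking the union: only the r=5.5 sphere at (8.5, -3) is present, so the union is just that shape — 1 connected region. Overall, the cross-section is a single solid region. The nearest boundary edge runs (3.75, -5.74)→(5.76, -7.75); distance from the point to it = 0.42 mm. The point is inside the cross-section, 0.42 mm from the nearest boundary — within the 0.8 mm shell band (2 × 0.4).

shell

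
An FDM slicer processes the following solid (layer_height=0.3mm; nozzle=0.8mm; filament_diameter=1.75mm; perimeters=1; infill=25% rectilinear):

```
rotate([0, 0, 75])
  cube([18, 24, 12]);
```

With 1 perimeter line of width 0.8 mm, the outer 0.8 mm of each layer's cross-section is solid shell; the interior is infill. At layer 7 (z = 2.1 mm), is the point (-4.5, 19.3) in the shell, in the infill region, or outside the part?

At z = 2.1 mm: the cube (footprint 18×24) is included at this height; (whole slice rotated 75° about Z — lengths, areas and connectivity unchanged). Overall, the cross-section is a single solid region. Undo the 75° rotation: the query point maps to (17.478, 9.342) in the un-rotated model frame. The nearest boundary edge runs (18.00, 0.00)→(18.00, 24.00); distance from the point to it = 0.52 mm. The point is inside the cross-section, 0.52 mm from the nearest boundary — within the 0.8 mm shell band (1 × 0.8).

shell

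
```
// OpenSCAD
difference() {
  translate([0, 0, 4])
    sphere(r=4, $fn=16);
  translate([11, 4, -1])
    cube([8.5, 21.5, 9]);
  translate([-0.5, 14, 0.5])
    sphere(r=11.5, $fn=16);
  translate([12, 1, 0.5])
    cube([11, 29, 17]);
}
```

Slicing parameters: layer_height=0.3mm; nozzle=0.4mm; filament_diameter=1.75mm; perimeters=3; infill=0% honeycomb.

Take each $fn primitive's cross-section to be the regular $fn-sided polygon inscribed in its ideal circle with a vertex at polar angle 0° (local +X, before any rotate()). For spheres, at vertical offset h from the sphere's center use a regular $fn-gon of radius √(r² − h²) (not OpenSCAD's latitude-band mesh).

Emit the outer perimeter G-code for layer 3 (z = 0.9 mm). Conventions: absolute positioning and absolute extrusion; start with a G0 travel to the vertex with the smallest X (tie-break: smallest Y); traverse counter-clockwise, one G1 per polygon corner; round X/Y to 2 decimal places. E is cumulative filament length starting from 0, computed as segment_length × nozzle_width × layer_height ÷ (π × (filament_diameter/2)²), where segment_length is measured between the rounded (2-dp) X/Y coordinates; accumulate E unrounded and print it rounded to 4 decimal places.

G0 X-2.53 Y0.00 Z0.90
G1 X-2.34 Y-0.97 E0.0493
G1 X-1.79 Y-1.79 E0.0986
G1 X-0.97 Y-2.34 E0.1478
G1 X0.00 Y-2.53 E0.1971
G1 X0.97 Y-2.34 E0.2465
G1 X1.79 Y-1.79 E0.2957
G1 X2.34 Y-0.97 E0.3450
G1 X2.53 Y0.00 E0.3943
G1 X2.34 Y0.97 E0.4436
G1 X1.79 Y1.79 E0.4929
G1 X0.97 Y2.34 E0.5421
G1 X0.00 Y2.53 E0.5914
G1 X-0.97 Y2.34 E0.6408
G1 X-1.79 Y1.79 E0.6900
G1 X-2.34 Y0.97 E0.7393
G1 X-2.53 Y0.00 E0.7886

At z = 0.9 mm: the r=4 sphere contributes a regular 16-gon of circumradius √(4²−3.1²) = 2.528; the cube at (11, 4) is present — its section is the full 8.5×21.5 rectangle; the r=11.5 sphere at (-0.5, 14) slices to a regular 16-gon of circumradius 11.493 (√(r²−h²) with h=0.4 from center); the cube at (12, 1) (footprint 11×29) is included at this height; Subtracting the remaining from the first: starting from the r=4 sphere, the 8.5×21.5 cube at (11, 4) misses the remaining region (no effect); the r=11.5 sphere at (-0.5, 14) misses the remaining region (no effect); the 11×29 cube at (12, 1) misses the remaining region (no effect) — 1 connected region. The outline is a single polygon with 16 vertices. Extrusion per mm of travel: 0.4 × 0.3 / (π × 0.875²) = 0.049890. Accumulating E over each segment gives final E = 0.7886.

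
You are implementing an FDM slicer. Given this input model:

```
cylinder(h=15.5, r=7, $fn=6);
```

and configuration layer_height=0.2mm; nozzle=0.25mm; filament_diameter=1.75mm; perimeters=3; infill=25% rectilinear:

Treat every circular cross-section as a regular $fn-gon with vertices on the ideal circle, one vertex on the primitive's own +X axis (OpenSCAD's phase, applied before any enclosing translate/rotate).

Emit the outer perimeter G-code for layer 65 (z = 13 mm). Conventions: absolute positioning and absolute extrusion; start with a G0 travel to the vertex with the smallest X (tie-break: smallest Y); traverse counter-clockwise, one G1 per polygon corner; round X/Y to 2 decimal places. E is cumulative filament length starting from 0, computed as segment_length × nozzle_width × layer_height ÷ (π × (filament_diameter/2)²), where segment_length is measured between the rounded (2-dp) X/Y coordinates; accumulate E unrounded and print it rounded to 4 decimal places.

G0 X-7.00 Y0.00 Z13.00
G1 X-3.50 Y-6.06 E0.1455
G1 X3.50 Y-6.06 E0.2910
G1 X7.00 Y0.00 E0.4365
G1 X3.50 Y6.06 E0.5819
G1 X-3.50 Y6.06 E0.7274
G1 X-7.00 Y0.00 E0.8729

At z = 13 mm: the cylinder: section is a regular 6-gon, circumradius r=7. The outline is a single polygon with 6 vertices. Extrusion per mm of travel: 0.25 × 0.2 / (π × 0.875²) = 0.020788. Accumulating E over each segment gives final E = 0.8729.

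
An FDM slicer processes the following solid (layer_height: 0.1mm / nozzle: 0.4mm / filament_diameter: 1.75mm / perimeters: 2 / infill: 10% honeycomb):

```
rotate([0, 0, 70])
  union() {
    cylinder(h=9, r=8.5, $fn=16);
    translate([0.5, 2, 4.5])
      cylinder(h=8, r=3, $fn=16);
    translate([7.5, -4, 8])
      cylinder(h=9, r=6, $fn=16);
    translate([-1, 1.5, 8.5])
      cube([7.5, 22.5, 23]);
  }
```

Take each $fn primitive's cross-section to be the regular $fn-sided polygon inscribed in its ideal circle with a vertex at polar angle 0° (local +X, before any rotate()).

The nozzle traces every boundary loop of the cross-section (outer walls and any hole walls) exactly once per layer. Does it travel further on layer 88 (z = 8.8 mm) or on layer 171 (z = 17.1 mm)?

layer 88 (z = 8.8 mm)

Layer 88 (z = 8.8): the r=8.5 cylinder contributes a regular 16-gon of circumradius 8.5 (perimeter = 2·16·8.500·sin(180°/16) = 53.06 mm); the cylinder at (0.5, 2): section is a regular 16-gon, circumradius r=3 (perimeter = 2·16·3.000·sin(180°/16) = 18.73 mm); the r=6 cylinder at (7.5, -4) gives a regular 16-gon of circumradius 6 (constant along its height) (perimeter = 2·16·6.000·sin(180°/16) = 37.46 mm); the cube at (-1, 1.5) (footprint 7.5×22.5) is included at this height (perimeter 60.00 mm); Merging all regions: the regions partially overlap (shared area 118.72 mm²), so the edge portions inside another operand are dropped and the merged outline is re-measured after clipping — boundary = 97.55 mm; (rotated 70° about Z; rotation is an isometry so areas/perimeters/island counts are preserved). So its perimeter = 97.55 mm. Layer 171 (z = 17.1): the cylinder does not reach this height (z outside [0, 9]); the cylinder at (0.5, 2) is not intersected at this z (z outside [4.5, 12.5]); the cylinder at (7.5, -4) is not intersected at this z (z outside [8, 17]); the 7.5×22.5 cube at (-1, 1.5) contributes its full rectangle (perimeter 60.00 mm); Taking the union: only the 7.5×22.5 cube at (-1, 1.5) is present, so the union is just that shape — boundary = 60.00 mm; (rotated 70° about Z; rotation is an isometry so areas/perimeters/island counts are preserved). So its perimeter = 60.00 mm. Layer 88 is larger (97.55 vs 60.00 mm).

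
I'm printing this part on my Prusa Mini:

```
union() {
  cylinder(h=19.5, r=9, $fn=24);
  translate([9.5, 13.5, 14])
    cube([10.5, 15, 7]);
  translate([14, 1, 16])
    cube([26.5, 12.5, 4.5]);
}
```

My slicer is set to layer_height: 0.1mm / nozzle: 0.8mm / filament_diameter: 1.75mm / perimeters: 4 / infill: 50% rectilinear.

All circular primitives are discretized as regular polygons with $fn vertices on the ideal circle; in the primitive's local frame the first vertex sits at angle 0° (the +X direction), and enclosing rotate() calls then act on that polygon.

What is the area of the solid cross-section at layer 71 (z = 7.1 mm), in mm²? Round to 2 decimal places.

251.57 mm²

At z = 7.1 mm: the cylinder: section is a regular 24-gon, circumradius r=9 (area = (24/2)·9.000²·sin(360°/24) = 251.57 mm²); the cube at (9.5, 13.5) is not intersected at this z (z outside [14, 21]); the cube at (14, 1) is absent (z outside [16, 20.5]); Merging all regions: only the r=9 cylinder is present, so the union is just that shape — area = 251.57 mm². Overall, the cross-section is a single solid region. Net area = 251.57 mm².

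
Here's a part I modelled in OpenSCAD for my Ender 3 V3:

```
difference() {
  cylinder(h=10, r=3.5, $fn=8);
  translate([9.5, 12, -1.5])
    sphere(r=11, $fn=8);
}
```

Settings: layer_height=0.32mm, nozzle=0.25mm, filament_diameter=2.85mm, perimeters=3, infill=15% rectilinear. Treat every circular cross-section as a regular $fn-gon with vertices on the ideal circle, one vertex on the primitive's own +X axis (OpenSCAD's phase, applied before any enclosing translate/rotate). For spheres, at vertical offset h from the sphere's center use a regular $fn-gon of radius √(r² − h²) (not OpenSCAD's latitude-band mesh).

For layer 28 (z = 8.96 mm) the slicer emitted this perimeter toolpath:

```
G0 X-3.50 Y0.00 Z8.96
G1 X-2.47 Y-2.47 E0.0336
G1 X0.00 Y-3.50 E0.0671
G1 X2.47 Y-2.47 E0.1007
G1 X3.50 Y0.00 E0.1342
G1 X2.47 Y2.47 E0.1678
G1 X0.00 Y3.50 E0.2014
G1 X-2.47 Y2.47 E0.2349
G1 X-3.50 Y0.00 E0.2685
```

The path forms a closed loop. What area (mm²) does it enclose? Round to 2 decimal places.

Apply the shoelace formula to the sequence of (X, Y) vertices; enclosed area = 34.58 mm².

34.58 mm²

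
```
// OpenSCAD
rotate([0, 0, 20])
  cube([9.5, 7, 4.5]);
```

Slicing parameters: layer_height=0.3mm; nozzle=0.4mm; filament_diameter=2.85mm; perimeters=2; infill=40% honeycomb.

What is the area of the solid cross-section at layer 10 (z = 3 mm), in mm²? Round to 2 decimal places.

At z = 3 mm: the cube is present — its section is the full 9.5×7 rectangle (area 66.50 mm²); (rotated 20° about Z; rotation is an isometry so areas/perimeters/island counts are preserved). Overall, the cross-section is a single solid region. Net area = 66.50 mm².

66.50 mm²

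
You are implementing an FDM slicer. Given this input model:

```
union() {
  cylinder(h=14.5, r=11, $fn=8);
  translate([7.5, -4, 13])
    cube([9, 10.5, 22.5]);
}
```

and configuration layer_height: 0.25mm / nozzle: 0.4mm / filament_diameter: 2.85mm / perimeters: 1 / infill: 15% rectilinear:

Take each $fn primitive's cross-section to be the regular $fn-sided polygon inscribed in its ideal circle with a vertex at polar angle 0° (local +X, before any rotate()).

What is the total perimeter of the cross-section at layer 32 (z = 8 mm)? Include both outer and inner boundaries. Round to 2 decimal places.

At z = 8 mm: the r=11 cylinder gives a regular 8-gon of circumradius 11 (constant along its height) (perimeter = 2·8·11.000·sin(180°/8) = 67.35 mm); the cube at (7.5, -4) is not intersected at this z (z outside [13, 35.5]); Taking the union: only the r=11 cylinder is present, so the union is just that shape — boundary = 67.35 mm. Overall, the cross-section is a single solid region. Total boundary length (outer) = 67.35 mm.

67.35 mm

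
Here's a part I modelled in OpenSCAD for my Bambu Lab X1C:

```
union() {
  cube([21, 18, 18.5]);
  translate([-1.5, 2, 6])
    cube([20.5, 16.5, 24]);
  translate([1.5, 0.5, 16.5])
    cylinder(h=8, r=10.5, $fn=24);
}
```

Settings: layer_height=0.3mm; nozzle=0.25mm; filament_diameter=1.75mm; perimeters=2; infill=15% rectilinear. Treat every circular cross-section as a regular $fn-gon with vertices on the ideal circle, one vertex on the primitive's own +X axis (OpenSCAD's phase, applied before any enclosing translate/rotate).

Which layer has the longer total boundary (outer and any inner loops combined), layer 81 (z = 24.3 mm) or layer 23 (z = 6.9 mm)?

Layer 81 (z = 24.3): the cube does not reach this height (z outside [0, 18.5]); the cube at (-1.5, 2) is present — its section is the full 20.5×16.5 rectangle (perimeter 74.00 mm); the cylinder at (1.5, 0.5): section is a regular 24-gon, circumradius r=10.5 (perimeter = 2·24·10.500·sin(180°/24) = 65.79 mm); Merging all regions: the regions partially overlap (shared area 96.40 mm²), so the edge portions inside another operand are dropped and the merged outline is re-measured after clipping — boundary = 99.98 mm. So its perimeter = 99.98 mm. Layer 23 (z = 6.9): the cube is present — its section is the full 21×18 rectangle (perimeter 78.00 mm); the 20.5×16.5 cube at (-1.5, 2) contributes its full rectangle (perimeter 74.00 mm); the cylinder at (1.5, 0.5) does not reach this height (z outside [16.5, 24.5]); Combining (union): the regions partially overlap (shared area 304.00 mm²), so the edge portions inside another operand are dropped and the merged outline is re-measured after clipping — boundary = 82.00 mm. So its perimeter = 82.00 mm. Layer 81 is larger (99.98 vs 82.00 mm).

layer 81 (z = 24.3 mm)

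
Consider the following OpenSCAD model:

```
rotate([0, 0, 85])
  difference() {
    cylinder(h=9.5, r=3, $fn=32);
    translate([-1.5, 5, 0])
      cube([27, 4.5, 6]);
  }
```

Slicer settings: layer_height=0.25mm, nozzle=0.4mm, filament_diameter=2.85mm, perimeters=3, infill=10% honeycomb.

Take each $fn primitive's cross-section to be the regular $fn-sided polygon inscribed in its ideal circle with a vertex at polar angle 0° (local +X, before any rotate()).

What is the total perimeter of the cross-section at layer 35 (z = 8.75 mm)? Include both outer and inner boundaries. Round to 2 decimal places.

18.82 mm

At z = 8.75 mm: the r=3 cylinder gives a regular 32-gon of circumradius 3 (constant along its height) (perimeter = 2·32·3.000·sin(180°/32) = 18.82 mm); the cube at (-1.5, 5) is not intersected at this z (z outside [0, 6]); After the difference (first − rest): none of the subtracted shapes is present at this height, so the r=3 cylinder is unchanged — boundary = 18.82 mm; (rotated 85° about Z; rotation is an isometry so areas/perimeters/island counts are preserved). Overall, the cross-section is a single solid region. Total boundary length (outer) = 18.82 mm.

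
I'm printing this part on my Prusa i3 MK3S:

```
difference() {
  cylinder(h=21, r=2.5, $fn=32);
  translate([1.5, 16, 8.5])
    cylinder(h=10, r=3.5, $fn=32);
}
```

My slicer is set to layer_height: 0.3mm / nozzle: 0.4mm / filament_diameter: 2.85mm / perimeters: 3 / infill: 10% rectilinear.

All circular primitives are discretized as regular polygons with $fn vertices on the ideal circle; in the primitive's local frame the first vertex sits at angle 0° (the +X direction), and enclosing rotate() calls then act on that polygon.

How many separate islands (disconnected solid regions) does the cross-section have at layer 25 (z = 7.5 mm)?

1

At z = 7.5 mm: the r=2.5 cylinder contributes a regular 32-gon of circumradius 2.5; the cylinder at (1.5, 16) does not reach this height (z outside [8.5, 18.5]); After the difference (first − rest): none of the subtracted shapes is present at this height, so the r=2.5 cylinder is unchanged — 1 connected region. Overall, the cross-section is a single solid region. Island count = 1.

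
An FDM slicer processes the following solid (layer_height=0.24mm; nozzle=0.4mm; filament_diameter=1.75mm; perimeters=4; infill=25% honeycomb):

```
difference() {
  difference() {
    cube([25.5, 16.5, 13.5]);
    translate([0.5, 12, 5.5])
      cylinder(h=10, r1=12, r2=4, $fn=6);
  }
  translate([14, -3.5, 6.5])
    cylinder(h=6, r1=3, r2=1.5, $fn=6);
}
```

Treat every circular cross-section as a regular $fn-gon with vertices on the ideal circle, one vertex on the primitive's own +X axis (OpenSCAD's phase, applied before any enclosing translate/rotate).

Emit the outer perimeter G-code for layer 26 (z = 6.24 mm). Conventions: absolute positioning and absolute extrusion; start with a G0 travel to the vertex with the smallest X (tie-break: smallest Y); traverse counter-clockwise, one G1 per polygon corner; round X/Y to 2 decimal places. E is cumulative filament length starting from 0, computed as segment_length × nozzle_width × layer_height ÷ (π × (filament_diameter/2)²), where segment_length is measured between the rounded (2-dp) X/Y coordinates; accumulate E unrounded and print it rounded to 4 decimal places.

At z = 6.24 mm: the cube is present — its section is the full 25.5×16.5 rectangle; the cone at (0.5, 12): at t=0.074 of its height the radius interpolates to r₁+(r₂−r₁)t = 11.408, giving a regular 6-gon of that circumradius; Subtracting the remaining from the first: starting from the 25.5×16.5 cube, the cone at (0.5, 12) partially overlaps it — only the 137.21 mm² overlap (of its 338.12 mm²) is removed, clipping the outline — 1 connected region; the cone at (14, -3.5) does not reach this height (z outside [6.5, 12.5]); Subtracting the remaining from the first: none of the subtracted shapes is present at this height, so that combined region is unchanged — 1 connected region. The outline is a single polygon with 7 vertices. Extrusion per mm of travel: 0.4 × 0.24 / (π × 0.875²) = 0.039912. Accumulating E over each segment gives final E = 3.3174.

G0 X0.00 Y0.00 Z6.24
G1 X25.50 Y0.00 E1.0178
G1 X25.50 Y16.50 E1.6763
G1 X9.31 Y16.50 E2.3225
G1 X11.91 Y12.00 E2.5299
G1 X6.20 Y2.12 E2.9854
G1 X0.00 Y2.12 E3.2328
G1 X0.00 Y0.00 E3.3174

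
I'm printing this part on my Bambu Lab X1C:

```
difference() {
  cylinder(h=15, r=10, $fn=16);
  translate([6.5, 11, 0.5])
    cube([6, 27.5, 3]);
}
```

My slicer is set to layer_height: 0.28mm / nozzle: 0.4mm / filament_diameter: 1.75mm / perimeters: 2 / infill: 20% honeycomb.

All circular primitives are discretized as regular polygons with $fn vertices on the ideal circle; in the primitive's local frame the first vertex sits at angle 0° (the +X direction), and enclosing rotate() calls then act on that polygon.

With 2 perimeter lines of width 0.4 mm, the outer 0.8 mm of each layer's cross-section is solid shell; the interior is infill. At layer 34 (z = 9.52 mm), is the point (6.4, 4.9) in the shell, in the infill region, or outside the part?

infill

At z = 9.52 mm: the r=10 cylinder gives a regular 16-gon of circumradius 10 (constant along its height); the cube at (6.5, 11) is absent (z outside [0.5, 3.5]); Subtracting the remaining from the first: none of the subtracted shapes is present at this height, so the r=10 cylinder is unchanged — 1 connected region. Overall, the cross-section is a single solid region. The nearest boundary edge runs (9.24, 3.83)→(7.07, 7.07); distance from the point to it = 1.76 mm. The point is inside the cross-section and 1.76 mm from the nearest boundary — more than the 0.8 mm shell width (2 × 0.4), so it's in the infill interior.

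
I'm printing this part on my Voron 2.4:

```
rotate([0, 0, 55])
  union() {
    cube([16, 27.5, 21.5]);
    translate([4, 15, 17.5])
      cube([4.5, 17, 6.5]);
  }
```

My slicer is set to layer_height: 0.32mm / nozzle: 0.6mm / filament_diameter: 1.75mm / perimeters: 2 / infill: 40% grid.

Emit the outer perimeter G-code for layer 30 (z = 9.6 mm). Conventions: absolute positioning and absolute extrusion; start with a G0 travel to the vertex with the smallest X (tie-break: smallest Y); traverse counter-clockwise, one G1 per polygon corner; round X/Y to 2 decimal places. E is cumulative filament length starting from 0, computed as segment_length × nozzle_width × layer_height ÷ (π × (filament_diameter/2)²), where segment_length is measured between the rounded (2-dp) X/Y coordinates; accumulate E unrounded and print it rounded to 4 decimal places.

G0 X-22.53 Y15.77 Z9.60
G1 X0.00 Y0.00 E2.1952
G1 X9.18 Y13.11 E3.4728
G1 X-13.35 Y28.88 E5.6680
G1 X-22.53 Y15.77 E6.9456

At z = 9.6 mm: the cube (footprint 16×27.5) is included at this height; the cube at (4, 15) is not intersected at this z (z outside [17.5, 24]); Combining (union): only the 16×27.5 cube is present, so the union is just that shape — 1 connected region; (rotated 55° about Z; rotation is an isometry so areas/perimeters/island counts are preserved). The outline is a single polygon with 4 vertices. Extrusion per mm of travel: 0.6 × 0.32 / (π × 0.875²) = 0.079824. Accumulating E over each segment gives final E = 6.9456.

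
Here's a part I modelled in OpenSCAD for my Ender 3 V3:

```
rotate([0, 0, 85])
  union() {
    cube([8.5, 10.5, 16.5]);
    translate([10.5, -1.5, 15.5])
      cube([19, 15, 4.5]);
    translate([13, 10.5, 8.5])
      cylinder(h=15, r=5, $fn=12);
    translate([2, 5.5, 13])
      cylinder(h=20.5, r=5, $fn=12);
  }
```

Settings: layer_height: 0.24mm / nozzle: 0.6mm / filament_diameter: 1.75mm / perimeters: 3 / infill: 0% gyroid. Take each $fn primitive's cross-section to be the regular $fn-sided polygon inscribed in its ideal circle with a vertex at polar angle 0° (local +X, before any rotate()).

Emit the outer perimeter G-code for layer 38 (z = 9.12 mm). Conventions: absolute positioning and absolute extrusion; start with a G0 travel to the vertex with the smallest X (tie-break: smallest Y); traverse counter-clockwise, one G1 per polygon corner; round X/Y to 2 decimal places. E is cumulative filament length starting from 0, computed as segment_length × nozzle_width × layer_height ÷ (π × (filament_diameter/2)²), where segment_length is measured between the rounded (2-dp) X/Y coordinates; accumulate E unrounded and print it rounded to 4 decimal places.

At z = 9.12 mm: the cube (footprint 8.5×10.5) is included at this height; the cube at (10.5, -1.5) is absent (z outside [15.5, 20]); the r=5 cylinder at (13, 10.5) contributes a regular 12-gon of circumradius 5; the cylinder at (2, 5.5) is absent (z outside [13, 33.5]); Taking the union: the regions partially overlap (shared area 0.47 mm²), so overlapping operands fuse into one piece — 1 connected region; (whole slice rotated 85° about Z — lengths, areas and connectivity unchanged). The outline is a single polygon with 16 vertices. Extrusion per mm of travel: 0.6 × 0.24 / (π × 0.875²) = 0.059868. Accumulating E over each segment gives final E = 3.8768.

G0 X-14.31 Y14.30 Z9.12
G1 X-13.86 Y11.75 E0.1550
G1 X-12.19 Y9.77 E0.3101
G1 X-9.76 Y8.88 E0.4650
G1 X-10.46 Y0.92 E0.9434
G1 X0.00 Y0.00 E1.5721
G1 X0.74 Y8.47 E2.0811
G1 X-7.86 Y9.22 E2.5979
G1 X-7.21 Y9.33 E2.6374
G1 X-5.23 Y11.00 E2.7924
G1 X-4.35 Y13.43 E2.9472
G1 X-4.80 Y15.98 E3.1022
G1 X-6.46 Y17.96 E3.2569
G1 X-8.89 Y18.85 E3.4118
G1 X-11.44 Y18.40 E3.5668
G1 X-13.42 Y16.73 E3.7219
G1 X-14.31 Y14.30 E3.8768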